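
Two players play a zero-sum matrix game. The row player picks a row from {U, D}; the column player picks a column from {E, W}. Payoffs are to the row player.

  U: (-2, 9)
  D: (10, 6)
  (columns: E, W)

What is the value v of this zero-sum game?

34/5

Row minima: U → -2, D → 6; maximin = 6.
Column maxima: E → 10, W → 9; minimax = 9.
6 ≠ 9, so there is no saddle point; optimal play is mixed.
Let the row player play U with probability p. Expected payoff against E: (-2)p + 10(1−p) = −12p + 10; against W: 9p + 6(1−p) = 3p + 6.
Setting these equal: −12p + 10 = 3p + 6 ⇒ −15p = -4 ⇒ p = 4/15, and the value is (-12)·(4/15) + 10 = 34/5.
For the column player: with q = P(E), equating U's and D's payoffs gives −11q + 9 = 4q + 6 ⇒ q = 1/5.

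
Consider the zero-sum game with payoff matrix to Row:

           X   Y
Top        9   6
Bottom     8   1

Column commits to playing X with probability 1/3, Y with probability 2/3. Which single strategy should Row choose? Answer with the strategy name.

Expected payoff of Top: (1/3)·9 + (2/3)·6 = 7.
Expected payoff of Bottom: (1/3)·8 + (2/3)·1 = 10/3.
The largest is 7, so Row's best response is Top.

Top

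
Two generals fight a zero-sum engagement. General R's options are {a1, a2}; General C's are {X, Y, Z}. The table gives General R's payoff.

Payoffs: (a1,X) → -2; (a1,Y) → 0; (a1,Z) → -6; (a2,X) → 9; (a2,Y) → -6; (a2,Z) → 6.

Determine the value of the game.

-2

Row minima: a1 → -6, a2 → -6; maximin = -6.
Column maxima: X → 9, Y → 0, Z → 6; minimax = 0.
-6 ≠ 0, so there is no saddle point; optimal play is mixed.
X is strictly dominated by Z (it gives General R strictly more in every row), so General C never plays it.
On the remaining 2×2 (a1, a2 vs Y, Z):
Let General R play a1 with probability p. Expected payoff against Y: 0p + (-6)(1−p) = 6p − 6; against Z: (-6)p + 6(1−p) = −12p + 6.
Setting these equal: 6p − 6 = −12p + 6 ⇒ 18p = 12 ⇒ p = 2/3, and the value is (6)·(2/3) − 6 = -2.
For General C: with q = P(Y), equating a1's and a2's payoffs gives 6q − 6 = −12q + 6 ⇒ q = 2/3.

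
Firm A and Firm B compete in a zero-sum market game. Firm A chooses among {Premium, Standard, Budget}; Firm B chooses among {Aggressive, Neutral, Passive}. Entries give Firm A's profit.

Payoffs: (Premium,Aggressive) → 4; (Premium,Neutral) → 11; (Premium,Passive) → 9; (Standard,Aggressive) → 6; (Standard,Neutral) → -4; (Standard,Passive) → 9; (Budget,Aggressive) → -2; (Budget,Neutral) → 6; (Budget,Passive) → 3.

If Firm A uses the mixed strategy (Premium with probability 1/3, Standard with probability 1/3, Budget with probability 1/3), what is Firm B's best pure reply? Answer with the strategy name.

Aggressive

If Firm B plays Aggressive, Firm A's expected payoff is (1/3)·4 + (1/3)·6 + (1/3)·(-2) = 8/3.
If Firm B plays Neutral, Firm A's expected payoff is (1/3)·11 + (1/3)·(-4) + (1/3)·6 = 13/3.
If Firm B plays Passive, Firm A's expected payoff is (1/3)·9 + (1/3)·9 + (1/3)·3 = 7.
Firm B minimizes Firm A's payoff; the smallest is 8/3, so the best response is Aggressive.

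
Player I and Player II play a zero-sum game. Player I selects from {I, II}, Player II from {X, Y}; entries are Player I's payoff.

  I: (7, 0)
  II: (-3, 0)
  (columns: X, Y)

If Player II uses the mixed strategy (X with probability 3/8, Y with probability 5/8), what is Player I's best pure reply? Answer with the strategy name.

Expected payoff of I: (3/8)·7 + (5/8)·0 = 21/8.
Expected payoff of II: (3/8)·(-3) + (5/8)·0 = -9/8.
The largest is 21/8, so Player I's best response is I.

I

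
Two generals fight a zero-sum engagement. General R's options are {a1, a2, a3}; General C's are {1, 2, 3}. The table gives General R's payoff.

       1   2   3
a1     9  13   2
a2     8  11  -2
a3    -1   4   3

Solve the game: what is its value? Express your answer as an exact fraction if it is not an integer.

29/11

Row minima: a1 → 2, a2 → -2, a3 → -1; maximin = 2.
Column maxima: 1 → 9, 2 → 13, 3 → 3; minimax = 3.
2 ≠ 3, so there is no saddle point; optimal play is mixed.
a2 is strictly dominated by a1, so General R never plays it.
2 is strictly dominated by 1 (it gives General R strictly more in every row), so General C never plays it.
On the remaining 2×2 (a1, a3 vs 1, 3):
Let General R play a1 with probability p. Expected payoff against 1: 9p + (-1)(1−p) = 10p − 1; against 3: 2p + 3(1−p) = −p + 3.
Setting these equal: 10p − 1 = −p + 3 ⇒ 11p = 4 ⇒ p = 4/11, and the value is (10)·(4/11) − 1 = 29/11.
For General C: with q = P(1), equating a1's and a3's payoffs gives 7q + 2 = −4q + 3 ⇒ q = 1/11.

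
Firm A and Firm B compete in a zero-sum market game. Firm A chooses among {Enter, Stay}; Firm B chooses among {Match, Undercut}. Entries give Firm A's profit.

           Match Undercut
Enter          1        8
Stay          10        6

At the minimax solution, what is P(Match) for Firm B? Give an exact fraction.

Row minima: Enter → 1, Stay → 6; maximin = 6.
Column maxima: Match → 10, Undercut → 8; minimax = 8.
6 ≠ 8, so there is no saddle point; optimal play is mixed.
Let Firm A play Enter with probability p. Expected payoff against Match: 1p + 10(1−p) = −9p + 10; against Undercut: 8p + 6(1−p) = 2p + 6.
Setting these equal: −9p + 10 = 2p + 6 ⇒ −11p = -4 ⇒ p = 4/11, and the value is (-9)·(4/11) + 10 = 74/11.
For Firm B: with q = P(Match), equating Enter's and Stay's payoffs gives −7q + 8 = 4q + 6 ⇒ q = 2/11.

2/11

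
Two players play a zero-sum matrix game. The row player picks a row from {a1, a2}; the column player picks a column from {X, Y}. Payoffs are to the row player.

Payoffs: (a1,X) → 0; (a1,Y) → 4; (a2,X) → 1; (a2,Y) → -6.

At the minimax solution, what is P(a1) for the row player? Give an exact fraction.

Row minima: a1 → 0, a2 → -6; maximin = 0.
Column maxima: X → 1, Y → 4; minimax = 1.
0 ≠ 1, so there is no saddle point; optimal play is mixed.
Let the row player play a1 with probability p. Expected payoff against X: 0p + 1(1−p) = −p + 1; against Y: 4p + (-6)(1−p) = 10p − 6.
Setting these equal: −p + 1 = 10p − 6 ⇒ −11p = -7 ⇒ p = 7/11, and the value is (-1)·(7/11) + 1 = 4/11.
For the column player: with q = P(X), equating a1's and a2's payoffs gives −4q + 4 = 7q − 6 ⇒ q = 10/11.

7/11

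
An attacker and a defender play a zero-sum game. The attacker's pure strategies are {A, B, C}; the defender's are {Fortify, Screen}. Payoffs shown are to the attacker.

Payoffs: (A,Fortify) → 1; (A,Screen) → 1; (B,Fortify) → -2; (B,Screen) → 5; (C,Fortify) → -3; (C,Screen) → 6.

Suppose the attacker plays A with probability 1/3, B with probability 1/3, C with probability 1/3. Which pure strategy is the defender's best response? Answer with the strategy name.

Fortify

If the defender plays Fortify, the attacker's expected payoff is (1/3)·1 + (1/3)·(-2) + (1/3)·(-3) = -4/3.
If the defender plays Screen, the attacker's expected payoff is (1/3)·1 + (1/3)·5 + (1/3)·6 = 4.
The defender minimizes the attacker's payoff; the smallest is -4/3, so the best response is Fortify.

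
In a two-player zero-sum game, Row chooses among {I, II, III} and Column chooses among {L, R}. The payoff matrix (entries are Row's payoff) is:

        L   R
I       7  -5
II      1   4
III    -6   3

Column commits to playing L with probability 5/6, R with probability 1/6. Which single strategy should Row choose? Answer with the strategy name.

Expected payoff of I: (5/6)·7 + (1/6)·(-5) = 5.
Expected payoff of II: (5/6)·1 + (1/6)·4 = 3/2.
Expected payoff of III: (5/6)·(-6) + (1/6)·3 = -9/2.
The largest is 5, so Row's best response is I.

I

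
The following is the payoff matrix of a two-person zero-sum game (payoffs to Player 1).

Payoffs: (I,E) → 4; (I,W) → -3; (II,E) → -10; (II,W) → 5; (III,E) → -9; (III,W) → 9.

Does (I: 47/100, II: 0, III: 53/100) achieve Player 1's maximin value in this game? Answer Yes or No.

Against E this mix gives (47/100)·4 + (53/100)·(-9) = -289/100.
Against W this mix gives (47/100)·(-3) + (53/100)·9 = 84/25.
Player 2 will play E, holding Player 1 to -289/100. Shifting weight toward the row that does better against E would raise this floor (the equalizing mix achieves 9/25 against both E and W), so the proposed strategy is not optimal.

No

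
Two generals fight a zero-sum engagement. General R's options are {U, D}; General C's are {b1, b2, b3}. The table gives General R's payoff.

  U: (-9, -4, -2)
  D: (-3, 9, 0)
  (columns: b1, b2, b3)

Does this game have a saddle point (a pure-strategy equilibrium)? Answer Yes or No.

Row minima: U → -9, D → -3; maximin = -3.
Column maxima: b1 → -3, b2 → 9, b3 → 0; minimax = -3.
maximin = minimax = -3, so a saddle point exists.

Yes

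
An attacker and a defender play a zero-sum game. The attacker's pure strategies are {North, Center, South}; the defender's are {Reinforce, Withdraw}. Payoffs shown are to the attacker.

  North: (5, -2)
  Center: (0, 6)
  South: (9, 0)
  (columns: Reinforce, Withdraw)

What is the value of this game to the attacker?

18/5

Row minima: North → -2, Center → 0, South → 0; maximin = 0.
Column maxima: Reinforce → 9, Withdraw → 6; minimax = 6.
0 ≠ 6, so there is no saddle point; optimal play is mixed.
North is strictly dominated by South, so the attacker never plays it.
On the remaining 2×2 (Center, South vs Reinforce, Withdraw):
Let the attacker play Center with probability p. Expected payoff against Reinforce: 0p + 9(1−p) = −9p + 9; against Withdraw: 6p + 0(1−p) = 6p.
Setting these equal: −9p + 9 = 6p ⇒ −15p = -9 ⇒ p = 3/5, and the value is (-9)·(3/5) + 9 = 18/5.
For the defender: with q = P(Reinforce), equating Center's and South's payoffs gives −6q + 6 = 9q ⇒ q = 2/5.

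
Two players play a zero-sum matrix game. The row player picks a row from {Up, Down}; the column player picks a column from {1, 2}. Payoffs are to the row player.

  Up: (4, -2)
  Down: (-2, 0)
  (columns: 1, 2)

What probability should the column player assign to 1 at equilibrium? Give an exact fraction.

1/4

Row minima: Up → -2, Down → -2; maximin = -2.
Column maxima: 1 → 4, 2 → 0; minimax = 0.
-2 ≠ 0, so there is no saddle point; optimal play is mixed.
Let the row player play Up with probability p. Expected payoff against 1: 4p + (-2)(1−p) = 6p − 2; against 2: (-2)p + 0(1−p) = −2p.
Setting these equal: 6p − 2 = −2p ⇒ 8p = 2 ⇒ p = 1/4, and the value is (6)·(1/4) − 2 = -1/2.
For the column player: with q = P(1), equating Up's and Down's payoffs gives 6q − 2 = −2q ⇒ q = 1/4.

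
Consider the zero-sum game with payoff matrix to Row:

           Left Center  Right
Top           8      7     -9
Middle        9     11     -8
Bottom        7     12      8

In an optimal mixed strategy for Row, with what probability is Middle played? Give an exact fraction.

1/18

Row minima: Top → -9, Middle → -8, Bottom → 7; maximin = 7.
Column maxima: Left → 9, Center → 12, Right → 8; minimax = 8.
7 ≠ 8, so there is no saddle point; optimal play is mixed.
Top is strictly dominated by Middle, so Row never plays it.
With Top eliminated, Center is strictly dominated by Left (it gives Row strictly more in every remaining row), so Column never plays it.
On the remaining 2×2 (Middle, Bottom vs Left, Right):
Let Row play Middle with probability p. Expected payoff against Left: 9p + 7(1−p) = 2p + 7; against Right: (-8)p + 8(1−p) = −16p + 8.
Setting these equal: 2p + 7 = −16p + 8 ⇒ 18p = 1 ⇒ p = 1/18, and the value is (2)·(1/18) + 7 = 64/9.
For Column: with q = P(Left), equating Middle's and Bottom's payoffs gives 17q − 8 = −q + 8 ⇒ q = 8/9.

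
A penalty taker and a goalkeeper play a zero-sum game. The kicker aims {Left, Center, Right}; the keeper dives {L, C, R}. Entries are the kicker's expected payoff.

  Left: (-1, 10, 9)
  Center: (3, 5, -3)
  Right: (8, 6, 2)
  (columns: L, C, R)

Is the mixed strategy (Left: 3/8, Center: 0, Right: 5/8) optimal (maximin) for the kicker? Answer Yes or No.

Against L this mix gives (3/8)·(-1) + (5/8)·8 = 37/8.
Against C this mix gives (3/8)·10 + (5/8)·6 = 15/2.
Against R this mix gives (3/8)·9 + (5/8)·2 = 37/8.
All of the keeper's active replies (L, R) yield 37/8, and no column does worse for the kicker. The mix makes the keeper indifferent and guarantees 37/8, so it is optimal.

Yes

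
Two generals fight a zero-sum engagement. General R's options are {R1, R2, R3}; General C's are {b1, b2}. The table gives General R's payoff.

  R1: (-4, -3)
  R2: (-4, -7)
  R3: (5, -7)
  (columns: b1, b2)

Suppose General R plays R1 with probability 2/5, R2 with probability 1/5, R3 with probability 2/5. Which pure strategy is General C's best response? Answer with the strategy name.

b2

If General C plays b1, General R's expected payoff is (2/5)·(-4) + (1/5)·(-4) + (2/5)·5 = -2/5.
If General C plays b2, General R's expected payoff is (2/5)·(-3) + (1/5)·(-7) + (2/5)·(-7) = -27/5.
General C minimizes General R's payoff; the smallest is -27/5, so the best response is b2.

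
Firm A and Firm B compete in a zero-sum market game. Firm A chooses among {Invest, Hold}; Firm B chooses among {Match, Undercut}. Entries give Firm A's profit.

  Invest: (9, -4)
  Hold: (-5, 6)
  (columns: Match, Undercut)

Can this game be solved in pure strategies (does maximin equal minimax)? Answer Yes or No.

No

Row minima: Invest → -4, Hold → -5; maximin = -4.
Column maxima: Match → 9, Undercut → 6; minimax = 6.
-4 ≠ 6, so no pure-strategy equilibrium exists.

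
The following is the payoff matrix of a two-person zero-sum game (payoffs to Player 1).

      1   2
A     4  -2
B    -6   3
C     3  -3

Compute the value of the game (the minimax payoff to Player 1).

Row minima: A → -2, B → -6, C → -3; maximin = -2.
Column maxima: 1 → 4, 2 → 3; minimax = 3.
-2 ≠ 3, so there is no saddle point; optimal play is mixed.
C is strictly dominated by A, so Player 1 never plays it.
On the remaining 2×2 (A, B vs 1, 2):
Let Player 1 play A with probability p. Expected payoff against 1: 4p + (-6)(1−p) = 10p − 6; against 2: (-2)p + 3(1−p) = −5p + 3.
Setting these equal: 10p − 6 = −5p + 3 ⇒ 15p = 9 ⇒ p = 3/5, and the value is (10)·(3/5) − 6 = 0.
For Player 2: with q = P(1), equating A's and B's payoffs gives 6q − 2 = −9q + 3 ⇒ q = 1/3.

0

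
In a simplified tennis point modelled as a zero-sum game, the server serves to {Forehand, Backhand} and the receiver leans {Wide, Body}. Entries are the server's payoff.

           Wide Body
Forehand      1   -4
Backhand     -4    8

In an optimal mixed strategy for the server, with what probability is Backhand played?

Row minima: Forehand → -4, Backhand → -4; maximin = -4.
Column maxima: Wide → 1, Body → 8; minimax = 1.
-4 ≠ 1, so there is no saddle point; optimal play is mixed.
Let the server play Forehand with probability p. Expected payoff against Wide: 1p + (-4)(1−p) = 5p − 4; against Body: (-4)p + 8(1−p) = −12p + 8.
Setting these equal: 5p − 4 = −12p + 8 ⇒ 17p = 12 ⇒ p = 12/17, and the value is (5)·(12/17) − 4 = -8/17.
For the receiver: with q = P(Wide), equating Forehand's and Backhand's payoffs gives 5q − 4 = −12q + 8 ⇒ q = 12/17.

5/17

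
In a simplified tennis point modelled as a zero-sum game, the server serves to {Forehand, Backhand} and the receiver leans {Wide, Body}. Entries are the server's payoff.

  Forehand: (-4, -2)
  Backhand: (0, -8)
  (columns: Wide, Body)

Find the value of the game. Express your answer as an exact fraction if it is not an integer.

Row minima: Forehand → -4, Backhand → -8; maximin = -4.
Column maxima: Wide → 0, Body → -2; minimax = -2.
-4 ≠ -2, so there is no saddle point; optimal play is mixed.
Let the server play Forehand with probability p. Expected payoff against Wide: (-4)p + 0(1−p) = −4p; against Body: (-2)p + (-8)(1−p) = 6p − 8.
Setting these equal: −4p = 6p − 8 ⇒ −10p = -8 ⇒ p = 4/5, and the value is (-4)·(4/5) = -16/5.
For the receiver: with q = P(Wide), equating Forehand's and Backhand's payoffs gives −2q − 2 = 8q − 8 ⇒ q = 3/5.

-16/5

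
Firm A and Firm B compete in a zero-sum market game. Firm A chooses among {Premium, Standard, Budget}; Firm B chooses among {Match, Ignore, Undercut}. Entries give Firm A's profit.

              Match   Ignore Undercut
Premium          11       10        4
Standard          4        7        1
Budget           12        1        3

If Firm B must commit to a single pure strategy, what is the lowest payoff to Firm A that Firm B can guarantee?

4

Column maxima: Match → 12, Ignore → 10, Undercut → 4.
The smallest of these is 4.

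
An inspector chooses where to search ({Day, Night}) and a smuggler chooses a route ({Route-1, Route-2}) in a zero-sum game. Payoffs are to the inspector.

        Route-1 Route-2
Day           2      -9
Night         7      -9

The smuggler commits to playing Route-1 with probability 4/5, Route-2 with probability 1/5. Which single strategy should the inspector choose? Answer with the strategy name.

Expected payoff of Day: (4/5)·2 + (1/5)·(-9) = -1/5.
Expected payoff of Night: (4/5)·7 + (1/5)·(-9) = 19/5.
The largest is 19/5, so the inspector's best response is Night.

Night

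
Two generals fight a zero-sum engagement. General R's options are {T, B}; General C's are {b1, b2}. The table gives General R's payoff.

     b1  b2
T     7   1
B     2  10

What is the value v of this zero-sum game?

34/7

Row minima: T → 1, B → 2; maximin = 2.
Column maxima: b1 → 7, b2 → 10; minimax = 7.
2 ≠ 7, so there is no saddle point; optimal play is mixed.
Let General R play T with probability p. Expected payoff against b1: 7p + 2(1−p) = 5p + 2; against b2: 1p + 10(1−p) = −9p + 10.
Setting these equal: 5p + 2 = −9p + 10 ⇒ 14p = 8 ⇒ p = 4/7, and the value is (5)·(4/7) + 2 = 34/7.
For General C: with q = P(b1), equating T's and B's payoffs gives 6q + 1 = −8q + 10 ⇒ q = 9/14.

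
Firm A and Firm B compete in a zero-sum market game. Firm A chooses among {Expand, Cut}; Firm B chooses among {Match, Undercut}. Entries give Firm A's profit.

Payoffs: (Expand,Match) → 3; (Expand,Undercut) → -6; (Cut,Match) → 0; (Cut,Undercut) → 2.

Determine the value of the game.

Row minima: Expand → -6, Cut → 0; maximin = 0.
Column maxima: Match → 3, Undercut → 2; minimax = 2.
0 ≠ 2, so there is no saddle point; optimal play is mixed.
Let Firm A play Expand with probability p. Expected payoff against Match: 3p + 0(1−p) = 3p; against Undercut: (-6)p + 2(1−p) = −8p + 2.
Setting these equal: 3p = −8p + 2 ⇒ 11p = 2 ⇒ p = 2/11, and the value is (3)·(2/11) = 6/11.
For Firm B: with q = P(Match), equating Expand's and Cut's payoffs gives 9q − 6 = −2q + 2 ⇒ q = 8/11.

6/11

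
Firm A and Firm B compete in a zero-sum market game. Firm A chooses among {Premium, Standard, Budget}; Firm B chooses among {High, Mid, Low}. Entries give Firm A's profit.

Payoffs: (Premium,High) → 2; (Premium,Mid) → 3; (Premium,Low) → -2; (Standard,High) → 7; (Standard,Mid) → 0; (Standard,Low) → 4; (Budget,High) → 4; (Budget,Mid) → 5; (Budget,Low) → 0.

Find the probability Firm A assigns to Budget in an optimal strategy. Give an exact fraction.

Row minima: Premium → -2, Standard → 0, Budget → 0; maximin = 0.
Column maxima: High → 7, Mid → 5, Low → 4; minimax = 4.
0 ≠ 4, so there is no saddle point; optimal play is mixed.
Premium is strictly dominated by Budget, so Firm A never plays it.
High is strictly dominated by Low (it gives Firm A strictly more in every row), so Firm B never plays it.
On the remaining 2×2 (Standard, Budget vs Mid, Low):
Let Firm A play Standard with probability p. Expected payoff against Mid: 0p + 5(1−p) = −5p + 5; against Low: 4p + 0(1−p) = 4p.
Setting these equal: −5p + 5 = 4p ⇒ −9p = -5 ⇒ p = 5/9, and the value is (-5)·(5/9) + 5 = 20/9.
For Firm B: with q = P(Mid), equating Standard's and Budget's payoffs gives −4q + 4 = 5q ⇒ q = 4/9.

4/9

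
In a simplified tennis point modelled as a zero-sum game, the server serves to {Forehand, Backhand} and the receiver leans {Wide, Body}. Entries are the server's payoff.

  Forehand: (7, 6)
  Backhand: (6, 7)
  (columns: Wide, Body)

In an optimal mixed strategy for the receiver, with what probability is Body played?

1/2

Row minima: Forehand → 6, Backhand → 6; maximin = 6.
Column maxima: Wide → 7, Body → 7; minimax = 7.
6 ≠ 7, so there is no saddle point; optimal play is mixed.
Let the server play Forehand with probability p. Expected payoff against Wide: 7p + 6(1−p) = p + 6; against Body: 6p + 7(1−p) = −p + 7.
Setting these equal: p + 6 = −p + 7 ⇒ 2p = 1 ⇒ p = 1/2, and the value is (1)·(1/2) + 6 = 13/2.
For the receiver: with q = P(Wide), equating Forehand's and Backhand's payoffs gives q + 6 = −q + 7 ⇒ q = 1/2.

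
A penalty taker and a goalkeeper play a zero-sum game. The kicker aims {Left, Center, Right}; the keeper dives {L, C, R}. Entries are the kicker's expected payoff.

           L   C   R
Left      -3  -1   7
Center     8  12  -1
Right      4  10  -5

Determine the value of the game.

53/19

Row minima: Left → -3, Center → -1, Right → -5; maximin = -1.
Column maxima: L → 8, C → 12, R → 7; minimax = 7.
-1 ≠ 7, so there is no saddle point; optimal play is mixed.
Right is strictly dominated by Center, so the kicker never plays it.
C is strictly dominated by L (it gives the kicker strictly more in every row), so the keeper never plays it.
On the remaining 2×2 (Left, Center vs L, R):
Let the kicker play Left with probability p. Expected payoff against L: (-3)p + 8(1−p) = −11p + 8; against R: 7p + (-1)(1−p) = 8p − 1.
Setting these equal: −11p + 8 = 8p − 1 ⇒ −19p = -9 ⇒ p = 9/19, and the value is (-11)·(9/19) + 8 = 53/19.
For the keeper: with q = P(L), equating Left's and Center's payoffs gives −10q + 7 = 9q − 1 ⇒ q = 8/19.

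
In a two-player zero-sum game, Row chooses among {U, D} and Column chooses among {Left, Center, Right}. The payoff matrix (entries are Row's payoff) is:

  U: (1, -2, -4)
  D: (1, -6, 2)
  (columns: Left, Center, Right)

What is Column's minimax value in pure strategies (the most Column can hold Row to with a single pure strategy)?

Column maxima: Left → 1, Center → -2, Right → 2.
The smallest of these is -2.

-2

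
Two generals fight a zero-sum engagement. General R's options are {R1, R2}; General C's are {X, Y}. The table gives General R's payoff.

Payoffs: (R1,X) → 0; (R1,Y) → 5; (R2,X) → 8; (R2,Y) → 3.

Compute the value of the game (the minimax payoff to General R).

4

Row minima: R1 → 0, R2 → 3; maximin = 3.
Column maxima: X → 8, Y → 5; minimax = 5.
3 ≠ 5, so there is no saddle point; optimal play is mixed.
Let General R play R1 with probability p. Expected payoff against X: 0p + 8(1−p) = −8p + 8; against Y: 5p + 3(1−p) = 2p + 3.
Setting these equal: −8p + 8 = 2p + 3 ⇒ −10p = -5 ⇒ p = 1/2, and the value is (-8)·(1/2) + 8 = 4.
For General C: with q = P(X), equating R1's and R2's payoffs gives −5q + 5 = 5q + 3 ⇒ q = 1/5.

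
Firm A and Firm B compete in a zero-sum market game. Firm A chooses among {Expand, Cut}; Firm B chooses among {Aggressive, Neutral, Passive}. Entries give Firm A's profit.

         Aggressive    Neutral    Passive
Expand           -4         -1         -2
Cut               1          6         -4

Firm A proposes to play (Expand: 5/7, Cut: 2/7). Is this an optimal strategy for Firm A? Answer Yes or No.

Yes

Against Aggressive this mix gives (5/7)·(-4) + (2/7)·1 = -18/7.
Against Neutral this mix gives (5/7)·(-1) + (2/7)·6 = 1.
Against Passive this mix gives (5/7)·(-2) + (2/7)·(-4) = -18/7.
All of Firm B's active replies (Aggressive, Passive) yield -18/7, and no column does worse for Firm A. The mix makes Firm B indifferent and guarantees -18/7, so it is optimal.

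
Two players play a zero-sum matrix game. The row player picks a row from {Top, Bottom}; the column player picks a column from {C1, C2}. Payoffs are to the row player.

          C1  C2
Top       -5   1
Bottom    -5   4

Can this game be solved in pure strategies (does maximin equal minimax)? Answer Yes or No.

Row minima: Top → -5, Bottom → -5; maximin = -5.
Column maxima: C1 → -5, C2 → 4; minimax = -5.
maximin = minimax = -5, so a saddle point exists.

Yes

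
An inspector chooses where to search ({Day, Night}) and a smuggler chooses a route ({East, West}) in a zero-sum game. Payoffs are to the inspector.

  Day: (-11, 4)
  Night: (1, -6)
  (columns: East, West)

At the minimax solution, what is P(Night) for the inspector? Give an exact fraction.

Row minima: Day → -11, Night → -6; maximin = -6.
Column maxima: East → 1, West → 4; minimax = 1.
-6 ≠ 1, so there is no saddle point; optimal play is mixed.
Let the inspector play Day with probability p. Expected payoff against East: (-11)p + 1(1−p) = −12p + 1; against West: 4p + (-6)(1−p) = 10p − 6.
Setting these equal: −12p + 1 = 10p − 6 ⇒ −22p = -7 ⇒ p = 7/22, and the value is (-12)·(7/22) + 1 = -31/11.
For the smuggler: with q = P(East), equating Day's and Night's payoffs gives −15q + 4 = 7q − 6 ⇒ q = 5/11.

15/22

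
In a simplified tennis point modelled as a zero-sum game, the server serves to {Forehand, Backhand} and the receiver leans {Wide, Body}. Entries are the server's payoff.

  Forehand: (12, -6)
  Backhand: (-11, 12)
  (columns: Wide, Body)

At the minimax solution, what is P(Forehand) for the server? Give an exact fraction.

Row minima: Forehand → -6, Backhand → -11; maximin = -6.
Column maxima: Wide → 12, Body → 12; minimax = 12.
-6 ≠ 12, so there is no saddle point; optimal play is mixed.
Let the server play Forehand with probability p. Expected payoff against Wide: 12p + (-11)(1−p) = 23p − 11; against Body: (-6)p + 12(1−p) = −18p + 12.
Setting these equal: 23p − 11 = −18p + 12 ⇒ 41p = 23 ⇒ p = 23/41, and the value is (23)·(23/41) − 11 = 78/41.
For the receiver: with q = P(Wide), equating Forehand's and Backhand's payoffs gives 18q − 6 = −23q + 12 ⇒ q = 18/41.

23/41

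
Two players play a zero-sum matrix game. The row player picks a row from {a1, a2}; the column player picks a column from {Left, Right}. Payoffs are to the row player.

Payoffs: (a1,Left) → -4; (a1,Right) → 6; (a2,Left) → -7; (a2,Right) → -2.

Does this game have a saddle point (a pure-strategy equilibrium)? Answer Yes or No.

Yes

Row minima: a1 → -4, a2 → -7; maximin = -4.
Column maxima: Left → -4, Right → 6; minimax = -4.
maximin = minimax = -4, so a saddle point exists.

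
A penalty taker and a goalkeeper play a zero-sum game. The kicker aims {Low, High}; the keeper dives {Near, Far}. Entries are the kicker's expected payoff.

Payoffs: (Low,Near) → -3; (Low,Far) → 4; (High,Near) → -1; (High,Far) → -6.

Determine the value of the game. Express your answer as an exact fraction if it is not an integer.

-11/6

Row minima: Low → -3, High → -6; maximin = -3.
Column maxima: Near → -1, Far → 4; minimax = -1.
-3 ≠ -1, so there is no saddle point; optimal play is mixed.
Let the kicker play Low with probability p. Expected payoff against Near: (-3)p + (-1)(1−p) = −2p − 1; against Far: 4p + (-6)(1−p) = 10p − 6.
Setting these equal: −2p − 1 = 10p − 6 ⇒ −12p = -5 ⇒ p = 5/12, and the value is (-2)·(5/12) − 1 = -11/6.
For the keeper: with q = P(Near), equating Low's and High's payoffs gives −7q + 4 = 5q − 6 ⇒ q = 5/6.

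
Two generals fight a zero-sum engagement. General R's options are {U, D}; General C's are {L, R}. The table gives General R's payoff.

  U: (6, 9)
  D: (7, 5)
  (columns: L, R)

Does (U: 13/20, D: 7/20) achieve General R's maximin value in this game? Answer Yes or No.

No

Against L this mix gives (13/20)·6 + (7/20)·7 = 127/20.
Against R this mix gives (13/20)·9 + (7/20)·5 = 38/5.
General C will play L, holding General R to 127/20. Shifting weight toward the row that does better against L would raise this floor (the equalizing mix achieves 33/5 against both L and R), so the proposed strategy is not optimal.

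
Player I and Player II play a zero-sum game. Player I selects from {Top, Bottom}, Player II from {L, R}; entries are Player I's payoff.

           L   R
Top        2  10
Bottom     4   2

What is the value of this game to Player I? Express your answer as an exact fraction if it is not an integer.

Row minima: Top → 2, Bottom → 2; maximin = 2.
Column maxima: L → 4, R → 10; minimax = 4.
2 ≠ 4, so there is no saddle point; optimal play is mixed.
Let Player I play Top with probability p. Expected payoff against L: 2p + 4(1−p) = −2p + 4; against R: 10p + 2(1−p) = 8p + 2.
Setting these equal: −2p + 4 = 8p + 2 ⇒ −10p = -2 ⇒ p = 1/5, and the value is (-2)·(1/5) + 4 = 18/5.
For Player II: with q = P(L), equating Top's and Bottom's payoffs gives −8q + 10 = 2q + 2 ⇒ q = 4/5.

18/5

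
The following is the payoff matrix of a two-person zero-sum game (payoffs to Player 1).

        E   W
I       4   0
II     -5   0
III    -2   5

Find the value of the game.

20/11

Row minima: I → 0, II → -5, III → -2; maximin = 0.
Column maxima: E → 4, W → 5; minimax = 4.
0 ≠ 4, so there is no saddle point; optimal play is mixed.
II is strictly dominated by III, so Player 1 never plays it.
On the remaining 2×2 (I, III vs E, W):
Let Player 1 play I with probability p. Expected payoff against E: 4p + (-2)(1−p) = 6p − 2; against W: 0p + 5(1−p) = −5p + 5.
Setting these equal: 6p − 2 = −5p + 5 ⇒ 11p = 7 ⇒ p = 7/11, and the value is (6)·(7/11) − 2 = 20/11.
For Player 2: with q = P(E), equating I's and III's payoffs gives 4q = −7q + 5 ⇒ q = 5/11.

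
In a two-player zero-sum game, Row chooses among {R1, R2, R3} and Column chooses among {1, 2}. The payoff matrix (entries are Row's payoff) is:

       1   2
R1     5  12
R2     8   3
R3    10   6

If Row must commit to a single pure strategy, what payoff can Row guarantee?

6

Row minima: R1 → 5, R2 → 3, R3 → 6.
The best of these is 6.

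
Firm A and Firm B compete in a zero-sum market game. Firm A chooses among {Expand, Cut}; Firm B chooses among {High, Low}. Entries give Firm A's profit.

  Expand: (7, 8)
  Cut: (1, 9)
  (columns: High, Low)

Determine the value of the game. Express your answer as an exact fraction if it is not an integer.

7

Row minima: Expand → 7, Cut → 1; maximin = 7.
Column maxima: High → 7, Low → 9; minimax = 7.
Since maximin = minimax = 7, there is a saddle point and the value is 7.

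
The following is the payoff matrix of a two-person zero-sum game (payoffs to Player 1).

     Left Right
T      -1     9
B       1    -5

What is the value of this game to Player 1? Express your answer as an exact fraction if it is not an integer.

1/4

Row minima: T → -1, B → -5; maximin = -1.
Column maxima: Left → 1, Right → 9; minimax = 1.
-1 ≠ 1, so there is no saddle point; optimal play is mixed.
Let Player 1 play T with probability p. Expected payoff against Left: (-1)p + 1(1−p) = −2p + 1; against Right: 9p + (-5)(1−p) = 14p − 5.
Setting these equal: −2p + 1 = 14p − 5 ⇒ −16p = -6 ⇒ p = 3/8, and the value is (-2)·(3/8) + 1 = 1/4.
For Player 2: with q = P(Left), equating T's and B's payoffs gives −10q + 9 = 6q − 5 ⇒ q = 7/8.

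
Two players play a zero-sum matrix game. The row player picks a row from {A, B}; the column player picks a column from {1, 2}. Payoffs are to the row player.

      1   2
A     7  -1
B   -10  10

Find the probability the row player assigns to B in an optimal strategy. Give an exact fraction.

2/7

Row minima: A → -1, B → -10; maximin = -1.
Column maxima: 1 → 7, 2 → 10; minimax = 7.
-1 ≠ 7, so there is no saddle point; optimal play is mixed.
Let the row player play A with probability p. Expected payoff against 1: 7p + (-10)(1−p) = 17p − 10; against 2: (-1)p + 10(1−p) = −11p + 10.
Setting these equal: 17p − 10 = −11p + 10 ⇒ 28p = 20 ⇒ p = 5/7, and the value is (17)·(5/7) − 10 = 15/7.
For the column player: with q = P(1), equating A's and B's payoffs gives 8q − 1 = −20q + 10 ⇒ q = 11/28.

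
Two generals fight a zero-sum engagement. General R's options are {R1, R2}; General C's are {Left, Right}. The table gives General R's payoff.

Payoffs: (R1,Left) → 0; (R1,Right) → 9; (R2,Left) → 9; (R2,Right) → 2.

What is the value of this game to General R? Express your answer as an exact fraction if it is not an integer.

81/16

Row minima: R1 → 0, R2 → 2; maximin = 2.
Column maxima: Left → 9, Right → 9; minimax = 9.
2 ≠ 9, so there is no saddle point; optimal play is mixed.
Let General R play R1 with probability p. Expected payoff against Left: 0p + 9(1−p) = −9p + 9; against Right: 9p + 2(1−p) = 7p + 2.
Setting these equal: −9p + 9 = 7p + 2 ⇒ −16p = -7 ⇒ p = 7/16, and the value is (-9)·(7/16) + 9 = 81/16.
For General C: with q = P(Left), equating R1's and R2's payoffs gives −9q + 9 = 7q + 2 ⇒ q = 7/16.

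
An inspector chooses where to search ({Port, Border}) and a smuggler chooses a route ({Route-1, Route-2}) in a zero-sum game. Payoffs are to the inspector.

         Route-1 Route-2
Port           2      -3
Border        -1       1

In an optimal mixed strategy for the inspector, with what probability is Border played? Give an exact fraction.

5/7

Row minima: Port → -3, Border → -1; maximin = -1.
Column maxima: Route-1 → 2, Route-2 → 1; minimax = 1.
-1 ≠ 1, so there is no saddle point; optimal play is mixed.
Let the inspector play Port with probability p. Expected payoff against Route-1: 2p + (-1)(1−p) = 3p − 1; against Route-2: (-3)p + 1(1−p) = −4p + 1.
Setting these equal: 3p − 1 = −4p + 1 ⇒ 7p = 2 ⇒ p = 2/7, and the value is (3)·(2/7) − 1 = -1/7.
For the smuggler: with q = P(Route-1), equating Port's and Border's payoffs gives 5q − 3 = −2q + 1 ⇒ q = 4/7.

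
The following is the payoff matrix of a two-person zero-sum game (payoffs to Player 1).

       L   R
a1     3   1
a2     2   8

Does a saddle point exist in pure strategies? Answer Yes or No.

No

Row minima: a1 → 1, a2 → 2; maximin = 2.
Column maxima: L → 3, R → 8; minimax = 3.
2 ≠ 3, so no pure-strategy equilibrium exists.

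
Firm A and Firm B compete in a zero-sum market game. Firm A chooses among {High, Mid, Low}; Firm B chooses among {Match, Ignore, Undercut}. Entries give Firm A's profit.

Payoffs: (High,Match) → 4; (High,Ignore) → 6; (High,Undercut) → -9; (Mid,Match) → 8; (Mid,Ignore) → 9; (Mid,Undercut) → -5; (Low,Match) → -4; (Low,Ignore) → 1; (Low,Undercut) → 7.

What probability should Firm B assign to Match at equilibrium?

1/2

Row minima: High → -9, Mid → -5, Low → -4; maximin = -4.
Column maxima: Match → 8, Ignore → 9, Undercut → 7; minimax = 7.
-4 ≠ 7, so there is no saddle point; optimal play is mixed.
High is strictly dominated by Mid, so Firm A never plays it.
Ignore is strictly dominated by Match (it gives Firm A strictly more in every row), so Firm B never plays it.
On the remaining 2×2 (Mid, Low vs Match, Undercut):
Let Firm A play Mid with probability p. Expected payoff against Match: 8p + (-4)(1−p) = 12p − 4; against Undercut: (-5)p + 7(1−p) = −12p + 7.
Setting these equal: 12p − 4 = −12p + 7 ⇒ 24p = 11 ⇒ p = 11/24, and the value is (12)·(11/24) − 4 = 3/2.
For Firm B: with q = P(Match), equating Mid's and Low's payoffs gives 13q − 5 = −11q + 7 ⇒ q = 1/2.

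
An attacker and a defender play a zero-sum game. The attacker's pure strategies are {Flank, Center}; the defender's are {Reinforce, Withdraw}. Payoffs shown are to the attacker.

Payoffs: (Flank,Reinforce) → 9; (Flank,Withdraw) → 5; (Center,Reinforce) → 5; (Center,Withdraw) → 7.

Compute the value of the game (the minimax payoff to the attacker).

Row minima: Flank → 5, Center → 5; maximin = 5.
Column maxima: Reinforce → 9, Withdraw → 7; minimax = 7.
5 ≠ 7, so there is no saddle point; optimal play is mixed.
Let the attacker play Flank with probability p. Expected payoff against Reinforce: 9p + 5(1−p) = 4p + 5; against Withdraw: 5p + 7(1−p) = −2p + 7.
Setting these equal: 4p + 5 = −2p + 7 ⇒ 6p = 2 ⇒ p = 1/3, and the value is (4)·(1/3) + 5 = 19/3.
For the defender: with q = P(Reinforce), equating Flank's and Center's payoffs gives 4q + 5 = −2q + 7 ⇒ q = 1/3.

19/3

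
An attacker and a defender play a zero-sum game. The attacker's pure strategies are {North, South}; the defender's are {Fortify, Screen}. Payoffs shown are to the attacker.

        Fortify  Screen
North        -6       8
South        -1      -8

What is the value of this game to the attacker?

-8/3

Row minima: North → -6, South → -8; maximin = -6.
Column maxima: Fortify → -1, Screen → 8; minimax = -1.
-6 ≠ -1, so there is no saddle point; optimal play is mixed.
Let the attacker play North with probability p. Expected payoff against Fortify: (-6)p + (-1)(1−p) = −5p − 1; against Screen: 8p + (-8)(1−p) = 16p − 8.
Setting these equal: −5p − 1 = 16p − 8 ⇒ −21p = -7 ⇒ p = 1/3, and the value is (-5)·(1/3) − 1 = -8/3.
For the defender: with q = P(Fortify), equating North's and South's payoffs gives −14q + 8 = 7q − 8 ⇒ q = 16/21.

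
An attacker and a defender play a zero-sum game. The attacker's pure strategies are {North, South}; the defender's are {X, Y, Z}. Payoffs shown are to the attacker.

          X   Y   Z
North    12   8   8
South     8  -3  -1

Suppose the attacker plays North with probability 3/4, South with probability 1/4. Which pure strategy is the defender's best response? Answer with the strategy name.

Y

If the defender plays X, the attacker's expected payoff is (3/4)·12 + (1/4)·8 = 11.
If the defender plays Y, the attacker's expected payoff is (3/4)·8 + (1/4)·(-3) = 21/4.
If the defender plays Z, the attacker's expected payoff is (3/4)·8 + (1/4)·(-1) = 23/4.
The defender minimizes the attacker's payoff; the smallest is 21/4, so the best response is Y.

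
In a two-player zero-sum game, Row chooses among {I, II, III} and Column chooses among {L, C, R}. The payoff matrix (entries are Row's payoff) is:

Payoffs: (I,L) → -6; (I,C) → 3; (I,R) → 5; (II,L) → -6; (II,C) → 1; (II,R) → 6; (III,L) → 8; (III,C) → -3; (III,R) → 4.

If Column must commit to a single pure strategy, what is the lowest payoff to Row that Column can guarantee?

Column maxima: L → 8, C → 3, R → 6.
The smallest of these is 3.

3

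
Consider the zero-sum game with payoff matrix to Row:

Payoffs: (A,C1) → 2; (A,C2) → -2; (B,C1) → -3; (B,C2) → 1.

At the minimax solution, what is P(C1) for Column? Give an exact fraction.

3/8

Row minima: A → -2, B → -3; maximin = -2.
Column maxima: C1 → 2, C2 → 1; minimax = 1.
-2 ≠ 1, so there is no saddle point; optimal play is mixed.
Let Row play A with probability p. Expected payoff against C1: 2p + (-3)(1−p) = 5p − 3; against C2: (-2)p + 1(1−p) = −3p + 1.
Setting these equal: 5p − 3 = −3p + 1 ⇒ 8p = 4 ⇒ p = 1/2, and the value is (5)·(1/2) − 3 = -1/2.
For Column: with q = P(C1), equating A's and B's payoffs gives 4q − 2 = −4q + 1 ⇒ q = 3/8.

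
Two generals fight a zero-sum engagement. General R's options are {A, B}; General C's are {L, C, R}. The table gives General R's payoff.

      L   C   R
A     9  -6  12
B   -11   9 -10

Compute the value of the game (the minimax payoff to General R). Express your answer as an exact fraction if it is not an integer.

Row minima: A → -6, B → -11; maximin = -6.
Column maxima: L → 9, C → 9, R → 12; minimax = 9.
-6 ≠ 9, so there is no saddle point; optimal play is mixed.
R is strictly dominated by L (it gives General R strictly more in every row), so General C never plays it.
On the remaining 2×2 (A, B vs L, C):
Let General R play A with probability p. Expected payoff against L: 9p + (-11)(1−p) = 20p − 11; against C: (-6)p + 9(1−p) = −15p + 9.
Setting these equal: 20p − 11 = −15p + 9 ⇒ 35p = 20 ⇒ p = 4/7, and the value is (20)·(4/7) − 11 = 3/7.
For General C: with q = P(L), equating A's and B's payoffs gives 15q − 6 = −20q + 9 ⇒ q = 3/7.

3/7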